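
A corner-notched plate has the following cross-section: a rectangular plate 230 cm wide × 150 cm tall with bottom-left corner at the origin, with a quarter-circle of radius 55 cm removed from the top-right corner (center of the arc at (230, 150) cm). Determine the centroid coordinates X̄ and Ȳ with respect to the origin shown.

X̄ = 108.22 cm, Ȳ = 71.18 cm

Part | A | x̄ᵢ | ȳᵢ | A·x̄ᵢ | A·ȳᵢ
plate | 34500.00 | 115.00 | 75.00 | 3967500.00 | 2587500.00
removed quarter-circle | -2375.83 | 206.66 | 126.66 | -490982.44 | -300916.08
Σ | 32124.17 |  |  | 3476517.56 | 2286583.92
X̄ = 3476517.56 / 32124.17 = 108.22 cm
Ȳ = 2286583.92 / 32124.17 = 71.18 cm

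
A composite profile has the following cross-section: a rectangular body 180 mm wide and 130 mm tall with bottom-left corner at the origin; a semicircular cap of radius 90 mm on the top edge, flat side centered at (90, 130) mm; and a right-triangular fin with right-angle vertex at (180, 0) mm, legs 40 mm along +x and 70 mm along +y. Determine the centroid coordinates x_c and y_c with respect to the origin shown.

rectangular body: A = 180 × 130 = 23400.00, centroid at (90.00, 65.00).
semicircular top: A = ½π·90² = 12723.45, centroid at (90.00, 168.20).
triangular fin: A = ½·40·70 = 1400.00, centroid at (193.33, 23.33).
ΣA = 37523.45 mm²
ΣAx_c = (23400.00)(90.00) + (12723.45)(90.00) + (1400.00)(193.33) = 3521777.19 mm³
ΣAy_c = (23400.00)(65.00) + (12723.45)(168.20) + (1400.00)(23.33) = 3693715.20 mm³
x_c = 3521777.19 / 37523.45 = 93.86 mm
y_c = 3693715.20 / 37523.45 = 98.44 mm

x_c = 93.86 mm, y_c = 98.44 mm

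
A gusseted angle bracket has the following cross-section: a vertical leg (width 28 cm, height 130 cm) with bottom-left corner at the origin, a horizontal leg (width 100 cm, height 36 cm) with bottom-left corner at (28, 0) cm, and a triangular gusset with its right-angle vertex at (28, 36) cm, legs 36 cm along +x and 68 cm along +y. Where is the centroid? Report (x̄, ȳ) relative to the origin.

x̄ = 44.98 cm, ȳ = 44.09 cm

Part | A | x̄ᵢ | ȳᵢ | A·x̄ᵢ | A·ȳᵢ
vertical leg | 3640.00 | 14.00 | 65.00 | 50960.00 | 236600.00
horizontal leg | 3600.00 | 78.00 | 18.00 | 280800.00 | 64800.00
gusset | 1224.00 | 40.00 | 58.67 | 48960.00 | 71808.00
Σ | 8464.00 |  |  | 380720.00 | 373208.00
x̄ = 380720.00 / 8464.00 = 44.98 cm
ȳ = 373208.00 / 8464.00 = 44.09 cm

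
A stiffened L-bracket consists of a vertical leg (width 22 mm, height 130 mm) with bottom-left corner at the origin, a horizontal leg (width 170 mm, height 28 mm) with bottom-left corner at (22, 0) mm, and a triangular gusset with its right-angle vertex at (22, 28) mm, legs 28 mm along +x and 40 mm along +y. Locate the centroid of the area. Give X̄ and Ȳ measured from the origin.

X̄ = 68.26 mm, Ȳ = 33.70 mm

Part | A | x̄ᵢ | ȳᵢ | A·x̄ᵢ | A·ȳᵢ
vertical leg | 2860.00 | 11.00 | 65.00 | 31460.00 | 185900.00
horizontal leg | 4760.00 | 107.00 | 14.00 | 509320.00 | 66640.00
gusset | 560.00 | 31.33 | 41.33 | 17546.67 | 23146.67
Σ | 8180.00 |  |  | 558326.67 | 275686.67
X̄ = 558326.67 / 8180.00 = 68.26 mm
Ȳ = 275686.67 / 8180.00 = 33.70 mm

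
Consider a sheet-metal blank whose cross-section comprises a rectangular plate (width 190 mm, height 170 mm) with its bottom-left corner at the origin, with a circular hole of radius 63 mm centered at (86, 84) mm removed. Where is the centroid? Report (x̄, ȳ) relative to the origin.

x̄ = 100.66 mm, ȳ = 85.63 mm

plate: A = 190 × 170 = 32300.00, centroid at (95.00, 85.00).
hole: A = −π·63² = -12468.98, centroid at (86.00, 84.00).
ΣA = 19831.02 mm², ΣAx̄ = 1996167.61 mm³, ΣAȳ = 1698105.58 mm³.
x̄ = 1996167.61/19831.02 = 100.66 mm; ȳ = 1698105.58/19831.02 = 85.63 mm.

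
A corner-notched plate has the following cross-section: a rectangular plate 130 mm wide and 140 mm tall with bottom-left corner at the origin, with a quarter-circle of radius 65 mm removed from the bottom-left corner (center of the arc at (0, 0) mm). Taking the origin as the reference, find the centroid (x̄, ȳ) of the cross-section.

x̄ = 73.34 mm, ȳ = 79.46 mm

plate: A = 130 × 140 = 18200.00, centroid at (65.00, 70.00).
removed quarter-circle: A = −¼π·65² = -3318.31, centroid at (27.59, 27.59).
ΣA = 14881.69 mm², ΣAx̄ = 1091458.33 mm³, ΣAȳ = 1182458.33 mm³.
x̄ = 1091458.33/14881.69 = 73.34 mm; ȳ = 1182458.33/14881.69 = 79.46 mm.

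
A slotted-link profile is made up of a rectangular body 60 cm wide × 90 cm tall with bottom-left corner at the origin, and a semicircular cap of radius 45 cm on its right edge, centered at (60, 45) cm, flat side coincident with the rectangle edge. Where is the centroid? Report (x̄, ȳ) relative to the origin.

Part | A | x̄ᵢ | ȳᵢ | A·x̄ᵢ | A·ȳᵢ
rectangular body | 5400.00 | 30.00 | 45.00 | 162000.00 | 243000.00
semicircular end | 3180.86 | 79.10 | 45.00 | 251601.75 | 143138.82
Σ | 8580.86 |  |  | 413601.75 | 386138.82
x̄ = 413601.75 / 8580.86 = 48.20 cm
ȳ = 386138.82 / 8580.86 = 45.00 cm

x̄ = 48.20 cm, ȳ = 45.00 cm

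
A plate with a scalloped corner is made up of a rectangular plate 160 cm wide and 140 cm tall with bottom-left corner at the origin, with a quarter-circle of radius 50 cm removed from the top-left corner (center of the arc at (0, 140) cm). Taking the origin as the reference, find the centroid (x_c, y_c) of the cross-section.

plate: A = 160 × 140 = 22400.00, centroid at (80.00, 70.00).
removed quarter-circle: A = −¼π·50² = -1963.50, centroid at (21.22, 118.78).
ΣA = 20436.50 cm², ΣAx_c = 1750333.33 cm³, ΣAy_c = 1334777.31 cm³.
x_c = 1750333.33/20436.50 = 85.65 cm; y_c = 1334777.31/20436.50 = 65.31 cm.

x_c = 85.65 cm, y_c = 65.31 cm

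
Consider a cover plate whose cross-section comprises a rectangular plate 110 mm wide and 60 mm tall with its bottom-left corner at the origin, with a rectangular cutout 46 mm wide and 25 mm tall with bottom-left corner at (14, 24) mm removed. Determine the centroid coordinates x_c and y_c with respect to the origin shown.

plate: A = 110 × 60 = 6600.00, centroid at (55.00, 30.00).
hole: A = −(46 × 25) = -1150.00, centroid at (37.00, 36.50).
ΣA = 5450.00 mm²
ΣAx_c = (6600.00)(55.00) + (-1150.00)(37.00) = 320450.00 mm³
ΣAy_c = (6600.00)(30.00) + (-1150.00)(36.50) = 156025.00 mm³
x_c = 320450.00 / 5450.00 = 58.80 mm
y_c = 156025.00 / 5450.00 = 28.63 mm

x_c = 58.80 mm, y_c = 28.63 mm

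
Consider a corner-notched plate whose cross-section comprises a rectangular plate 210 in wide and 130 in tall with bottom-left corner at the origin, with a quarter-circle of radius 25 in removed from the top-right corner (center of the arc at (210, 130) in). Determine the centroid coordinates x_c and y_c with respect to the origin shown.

x_c = 103.27 in, y_c = 64.00 in

plate: A = 210 × 130 = 27300.00, centroid at (105.00, 65.00).
removed quarter-circle: A = −¼π·25² = -490.87, centroid at (199.39, 119.39).
ΣA = 26809.13 in²
ΣAx_c = (27300.00)(105.00) + (-490.87)(199.39) = 2768624.82 in³
ΣAy_c = (27300.00)(65.00) + (-490.87)(119.39) = 1715894.73 in³
x_c = 2768624.82 / 26809.13 = 103.27 in
y_c = 1715894.73 / 26809.13 = 64.00 in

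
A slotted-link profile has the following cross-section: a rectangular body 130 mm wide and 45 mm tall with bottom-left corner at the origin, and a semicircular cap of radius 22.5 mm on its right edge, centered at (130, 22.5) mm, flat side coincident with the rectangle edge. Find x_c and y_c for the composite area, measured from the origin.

x_c = 73.92 mm, y_c = 22.50 mm

rectangular body: A = 130 × 45 = 5850.00, centroid at (65.00, 22.50).
semicircular end: A = ½π·22.5² = 795.22, centroid at (139.55, 22.50).
ΣA = 6645.22 mm², ΣAx_c = 491221.78 mm³, ΣAy_c = 149517.35 mm³.
x_c = 491221.78/6645.22 = 73.92 mm; y_c = 149517.35/6645.22 = 22.50 mm.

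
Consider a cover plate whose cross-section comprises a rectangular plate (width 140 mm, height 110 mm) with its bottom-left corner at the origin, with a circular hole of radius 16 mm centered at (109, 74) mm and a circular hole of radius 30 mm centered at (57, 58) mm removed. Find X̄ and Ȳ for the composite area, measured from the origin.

X̄ = 70.46 mm, Ȳ = 52.98 mm

plate: A = 140 × 110 = 15400.00, centroid at (70.00, 55.00).
hole 1: A = −π·16² = -804.25, centroid at (109.00, 74.00).
hole 2: A = −π·30² = -2827.43, centroid at (57.00, 58.00).
ΣA = 11768.32 mm²
ΣAX̄ = (15400.00)(70.00) + (-804.25)(109.00) + (-2827.43)(57.00) = 829173.30 mm³
ΣAȲ = (15400.00)(55.00) + (-804.25)(74.00) + (-2827.43)(58.00) = 623494.53 mm³
X̄ = 829173.30 / 11768.32 = 70.46 mm
Ȳ = 623494.53 / 11768.32 = 52.98 mm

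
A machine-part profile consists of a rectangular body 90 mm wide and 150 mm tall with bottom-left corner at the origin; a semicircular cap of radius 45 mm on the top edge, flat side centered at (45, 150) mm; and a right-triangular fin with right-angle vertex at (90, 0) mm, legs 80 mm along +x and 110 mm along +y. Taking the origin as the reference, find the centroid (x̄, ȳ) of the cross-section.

rectangular body: A = 90 × 150 = 13500.00, centroid at (45.00, 75.00).
semicircular top: A = ½π·45² = 3180.86, centroid at (45.00, 169.10).
triangular fin: A = ½·80·110 = 4400.00, centroid at (116.67, 36.67).
ΣA = 21080.86 mm²
ΣAx̄ = (13500.00)(45.00) + (3180.86)(45.00) + (4400.00)(116.67) = 1263972.15 mm³
ΣAȳ = (13500.00)(75.00) + (3180.86)(169.10) + (4400.00)(36.67) = 1711712.72 mm³
x̄ = 1263972.15 / 21080.86 = 59.96 mm
ȳ = 1711712.72 / 21080.86 = 81.20 mm

x̄ = 59.96 mm, ȳ = 81.20 mm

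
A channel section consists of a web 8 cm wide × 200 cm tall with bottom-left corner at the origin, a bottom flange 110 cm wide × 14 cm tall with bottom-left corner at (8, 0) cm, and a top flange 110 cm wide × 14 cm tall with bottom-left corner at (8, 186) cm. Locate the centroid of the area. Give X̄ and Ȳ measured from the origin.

web: A = 8 × 200 = 1600.00, centroid at (4.00, 100.00).
bottom flange: A = 110 × 14 = 1540.00, centroid at (63.00, 7.00).
top flange: A = 110 × 14 = 1540.00, centroid at (63.00, 193.00).
ΣA = 4680.00 cm², ΣAX̄ = 200440.00 cm³, ΣAȲ = 468000.00 cm³.
X̄ = 200440.00/4680.00 = 42.83 cm; Ȳ = 468000.00/4680.00 = 100.00 cm.

X̄ = 42.83 cm, Ȳ = 100.00 cm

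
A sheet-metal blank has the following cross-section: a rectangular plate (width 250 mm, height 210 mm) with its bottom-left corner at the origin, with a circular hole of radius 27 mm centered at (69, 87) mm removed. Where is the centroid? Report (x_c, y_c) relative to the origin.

plate: A = 250 × 210 = 52500.00, centroid at (125.00, 105.00).
hole: A = −π·27² = -2290.22, centroid at (69.00, 87.00).
ΣA = 50209.78 mm², ΣAx_c = 6404474.75 mm³, ΣAy_c = 5313250.77 mm³.
x_c = 6404474.75/50209.78 = 127.55 mm; y_c = 5313250.77/50209.78 = 105.82 mm.

x_c = 127.55 mm, y_c = 105.82 mm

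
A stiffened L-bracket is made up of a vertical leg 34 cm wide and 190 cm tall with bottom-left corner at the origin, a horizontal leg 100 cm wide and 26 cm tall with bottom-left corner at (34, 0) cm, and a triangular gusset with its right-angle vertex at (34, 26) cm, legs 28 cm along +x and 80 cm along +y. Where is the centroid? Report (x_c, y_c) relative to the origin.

vertical leg: A = 34 × 190 = 6460.00, centroid at (17.00, 95.00).
horizontal leg: A = 100 × 26 = 2600.00, centroid at (84.00, 13.00).
gusset: A = ½·28·80 = 1120.00, centroid at (43.33, 52.67).
ΣA = 10180.00 cm²
ΣAx_c = (6460.00)(17.00) + (2600.00)(84.00) + (1120.00)(43.33) = 376753.33 cm³
ΣAy_c = (6460.00)(95.00) + (2600.00)(13.00) + (1120.00)(52.67) = 706486.67 cm³
x_c = 376753.33 / 10180.00 = 37.01 cm
y_c = 706486.67 / 10180.00 = 69.40 cm

x_c = 37.01 cm, y_c = 69.40 cm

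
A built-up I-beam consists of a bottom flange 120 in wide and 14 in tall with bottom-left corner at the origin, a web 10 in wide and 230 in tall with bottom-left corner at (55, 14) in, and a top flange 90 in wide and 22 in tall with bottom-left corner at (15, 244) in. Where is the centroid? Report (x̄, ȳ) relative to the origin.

bottom flange: A = 120 × 14 = 1680.00, centroid at (60.00, 7.00).
web: A = 10 × 230 = 2300.00, centroid at (60.00, 129.00).
top flange: A = 90 × 22 = 1980.00, centroid at (60.00, 255.00).
ΣA = 5960.00 in², ΣAx̄ = 357600.00 in³, ΣAȳ = 813360.00 in³.
x̄ = 357600.00/5960.00 = 60.00 in; ȳ = 813360.00/5960.00 = 136.47 in.

x̄ = 60.00 in, ȳ = 136.47 in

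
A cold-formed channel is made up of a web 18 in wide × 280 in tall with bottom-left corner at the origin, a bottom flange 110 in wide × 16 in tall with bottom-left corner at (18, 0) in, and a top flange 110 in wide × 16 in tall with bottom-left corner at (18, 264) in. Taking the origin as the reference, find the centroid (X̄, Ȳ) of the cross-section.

X̄ = 35.32 in, Ȳ = 140.00 in

web: A = 18 × 280 = 5040.00, centroid at (9.00, 140.00).
bottom flange: A = 110 × 16 = 1760.00, centroid at (73.00, 8.00).
top flange: A = 110 × 16 = 1760.00, centroid at (73.00, 272.00).
ΣA = 8560.00 in²
ΣAX̄ = (5040.00)(9.00) + (1760.00)(73.00) + (1760.00)(73.00) = 302320.00 in³
ΣAȲ = (5040.00)(140.00) + (1760.00)(8.00) + (1760.00)(272.00) = 1198400.00 in³
X̄ = 302320.00 / 8560.00 = 35.32 in
Ȳ = 1198400.00 / 8560.00 = 140.00 in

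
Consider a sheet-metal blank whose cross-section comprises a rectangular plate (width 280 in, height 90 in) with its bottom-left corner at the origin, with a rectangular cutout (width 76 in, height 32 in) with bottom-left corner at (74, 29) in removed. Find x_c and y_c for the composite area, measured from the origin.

x_c = 142.99 in, y_c = 45.00 in

plate: A = 280 × 90 = 25200.00, centroid at (140.00, 45.00).
hole: A = −(76 × 32) = -2432.00, centroid at (112.00, 45.00).
ΣA = 22768.00 in², ΣAx_c = 3255616.00 in³, ΣAy_c = 1024560.00 in³.
x_c = 3255616.00/22768.00 = 142.99 in; y_c = 1024560.00/22768.00 = 45.00 in.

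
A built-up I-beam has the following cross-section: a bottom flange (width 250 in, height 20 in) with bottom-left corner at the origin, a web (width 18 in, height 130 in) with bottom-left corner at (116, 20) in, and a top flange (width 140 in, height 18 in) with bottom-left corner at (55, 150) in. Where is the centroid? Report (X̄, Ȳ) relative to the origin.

X̄ = 125.00 in, Ȳ = 65.88 in

bottom flange: A = 250 × 20 = 5000.00, centroid at (125.00, 10.00).
web: A = 18 × 130 = 2340.00, centroid at (125.00, 85.00).
top flange: A = 140 × 18 = 2520.00, centroid at (125.00, 159.00).
ΣA = 9860.00 in², ΣAX̄ = 1232500.00 in³, ΣAȲ = 649580.00 in³.
X̄ = 1232500.00/9860.00 = 125.00 in; Ȳ = 649580.00/9860.00 = 65.88 in.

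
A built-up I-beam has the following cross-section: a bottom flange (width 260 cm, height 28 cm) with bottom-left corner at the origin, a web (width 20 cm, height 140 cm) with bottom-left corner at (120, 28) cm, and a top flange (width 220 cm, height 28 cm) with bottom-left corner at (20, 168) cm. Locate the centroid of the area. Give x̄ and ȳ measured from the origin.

x̄ = 130.00 cm, ȳ = 92.21 cm

Part | A | x̄ᵢ | ȳᵢ | A·x̄ᵢ | A·ȳᵢ
bottom flange | 7280.00 | 130.00 | 14.00 | 946400.00 | 101920.00
web | 2800.00 | 130.00 | 98.00 | 364000.00 | 274400.00
top flange | 6160.00 | 130.00 | 182.00 | 800800.00 | 1121120.00
Σ | 16240.00 |  |  | 2111200.00 | 1497440.00
x̄ = 2111200.00 / 16240.00 = 130.00 cm
ȳ = 1497440.00 / 16240.00 = 92.21 cm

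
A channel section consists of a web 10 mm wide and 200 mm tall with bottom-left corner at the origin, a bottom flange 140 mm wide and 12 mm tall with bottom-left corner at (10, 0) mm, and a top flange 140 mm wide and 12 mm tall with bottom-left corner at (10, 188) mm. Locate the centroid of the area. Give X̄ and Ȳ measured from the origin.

web: A = 10 × 200 = 2000.00, centroid at (5.00, 100.00).
bottom flange: A = 140 × 12 = 1680.00, centroid at (80.00, 6.00).
top flange: A = 140 × 12 = 1680.00, centroid at (80.00, 194.00).
ΣA = 5360.00 mm²
ΣAX̄ = (2000.00)(5.00) + (1680.00)(80.00) + (1680.00)(80.00) = 278800.00 mm³
ΣAȲ = (2000.00)(100.00) + (1680.00)(6.00) + (1680.00)(194.00) = 536000.00 mm³
X̄ = 278800.00 / 5360.00 = 52.01 mm
Ȳ = 536000.00 / 5360.00 = 100.00 mm

X̄ = 52.01 mm, Ȳ = 100.00 mm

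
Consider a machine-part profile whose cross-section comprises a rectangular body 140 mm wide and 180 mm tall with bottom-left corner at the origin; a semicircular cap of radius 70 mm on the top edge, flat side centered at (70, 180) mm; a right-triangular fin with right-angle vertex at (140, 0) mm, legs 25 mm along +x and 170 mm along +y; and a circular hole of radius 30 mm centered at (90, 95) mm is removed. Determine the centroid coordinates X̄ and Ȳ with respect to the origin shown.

rectangular body: A = 140 × 180 = 25200.00, centroid at (70.00, 90.00).
semicircular top: A = ½π·70² = 7696.90, centroid at (70.00, 209.71).
triangular fin: A = ½·25·170 = 2125.00, centroid at (148.33, 56.67).
hole: A = −π·30² = -2827.43, centroid at (90.00, 95.00).
ΣA = 32194.47 mm², ΣAX̄ = 2363522.47 mm³, ΣAȲ = 3733919.52 mm³.
X̄ = 2363522.47/32194.47 = 73.41 mm; Ȳ = 3733919.52/32194.47 = 115.98 mm.

X̄ = 73.41 mm, Ȳ = 115.98 mm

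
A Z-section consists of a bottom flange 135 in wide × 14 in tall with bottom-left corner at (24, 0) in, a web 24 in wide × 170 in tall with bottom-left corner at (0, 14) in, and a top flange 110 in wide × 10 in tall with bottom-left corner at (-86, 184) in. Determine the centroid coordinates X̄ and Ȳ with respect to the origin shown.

X̄ = 26.56 in, Ȳ = 88.41 in

bottom flange: A = 135 × 14 = 1890.00, centroid at (91.50, 7.00).
web: A = 24 × 170 = 4080.00, centroid at (12.00, 99.00).
top flange: A = 110 × 10 = 1100.00, centroid at (-31.00, 189.00).
ΣA = 7070.00 in²
ΣAX̄ = (1890.00)(91.50) + (4080.00)(12.00) + (1100.00)(-31.00) = 187795.00 in³
ΣAȲ = (1890.00)(7.00) + (4080.00)(99.00) + (1100.00)(189.00) = 625050.00 in³
X̄ = 187795.00 / 7070.00 = 26.56 in
Ȳ = 625050.00 / 7070.00 = 88.41 in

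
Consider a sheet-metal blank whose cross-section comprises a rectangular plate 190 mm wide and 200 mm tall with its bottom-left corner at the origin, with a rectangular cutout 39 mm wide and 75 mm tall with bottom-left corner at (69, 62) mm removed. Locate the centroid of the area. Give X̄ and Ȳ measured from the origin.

Part | A | x̄ᵢ | ȳᵢ | A·x̄ᵢ | A·ȳᵢ
plate | 38000.00 | 95.00 | 100.00 | 3610000.00 | 3800000.00
hole | -2925.00 | 88.50 | 99.50 | -258862.50 | -291037.50
Σ | 35075.00 |  |  | 3351137.50 | 3508962.50
X̄ = 3351137.50 / 35075.00 = 95.54 mm
Ȳ = 3508962.50 / 35075.00 = 100.04 mm

X̄ = 95.54 mm, Ȳ = 100.04 mm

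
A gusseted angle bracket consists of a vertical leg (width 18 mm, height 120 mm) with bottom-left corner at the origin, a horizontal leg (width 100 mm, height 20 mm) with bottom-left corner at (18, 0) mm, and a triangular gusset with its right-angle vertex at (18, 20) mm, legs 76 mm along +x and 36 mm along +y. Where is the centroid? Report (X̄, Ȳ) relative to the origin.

vertical leg: A = 18 × 120 = 2160.00, centroid at (9.00, 60.00).
horizontal leg: A = 100 × 20 = 2000.00, centroid at (68.00, 10.00).
gusset: A = ½·76·36 = 1368.00, centroid at (43.33, 32.00).
ΣA = 5528.00 mm², ΣAX̄ = 214720.00 mm³, ΣAȲ = 193376.00 mm³.
X̄ = 214720.00/5528.00 = 38.84 mm; Ȳ = 193376.00/5528.00 = 34.98 mm.

X̄ = 38.84 mm, Ȳ = 34.98 mm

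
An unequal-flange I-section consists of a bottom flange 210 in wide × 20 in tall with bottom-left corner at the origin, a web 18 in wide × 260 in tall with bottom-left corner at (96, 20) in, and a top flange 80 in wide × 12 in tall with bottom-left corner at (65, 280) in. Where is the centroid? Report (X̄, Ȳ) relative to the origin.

X̄ = 105.00 in, Ȳ = 103.51 in

bottom flange: A = 210 × 20 = 4200.00, centroid at (105.00, 10.00).
web: A = 18 × 260 = 4680.00, centroid at (105.00, 150.00).
top flange: A = 80 × 12 = 960.00, centroid at (105.00, 286.00).
ΣA = 9840.00 in², ΣAX̄ = 1033200.00 in³, ΣAȲ = 1018560.00 in³.
X̄ = 1033200.00/9840.00 = 105.00 in; Ȳ = 1018560.00/9840.00 = 103.51 in.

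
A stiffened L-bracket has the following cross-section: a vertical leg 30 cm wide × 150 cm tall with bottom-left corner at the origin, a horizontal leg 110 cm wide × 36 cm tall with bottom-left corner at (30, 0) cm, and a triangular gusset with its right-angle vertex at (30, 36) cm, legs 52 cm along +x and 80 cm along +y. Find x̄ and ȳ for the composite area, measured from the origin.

vertical leg: A = 30 × 150 = 4500.00, centroid at (15.00, 75.00).
horizontal leg: A = 110 × 36 = 3960.00, centroid at (85.00, 18.00).
gusset: A = ½·52·80 = 2080.00, centroid at (47.33, 62.67).
ΣA = 10540.00 cm²
ΣAx̄ = (4500.00)(15.00) + (3960.00)(85.00) + (2080.00)(47.33) = 502553.33 cm³
ΣAȳ = (4500.00)(75.00) + (3960.00)(18.00) + (2080.00)(62.67) = 539126.67 cm³
x̄ = 502553.33 / 10540.00 = 47.68 cm
ȳ = 539126.67 / 10540.00 = 51.15 cm

x̄ = 47.68 cm, ȳ = 51.15 cm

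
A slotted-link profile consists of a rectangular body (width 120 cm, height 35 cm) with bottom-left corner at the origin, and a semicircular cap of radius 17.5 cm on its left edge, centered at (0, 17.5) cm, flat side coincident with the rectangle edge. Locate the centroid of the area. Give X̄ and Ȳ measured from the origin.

Part | A | x̄ᵢ | ȳᵢ | A·x̄ᵢ | A·ȳᵢ
rectangular body | 4200.00 | 60.00 | 17.50 | 252000.00 | 73500.00
semicircular end | 481.06 | -7.43 | 17.50 | -3572.92 | 8418.49
Σ | 4681.06 |  |  | 248427.08 | 81918.49
X̄ = 248427.08 / 4681.06 = 53.07 cm
Ȳ = 81918.49 / 4681.06 = 17.50 cm

X̄ = 53.07 cm, Ȳ = 17.50 cm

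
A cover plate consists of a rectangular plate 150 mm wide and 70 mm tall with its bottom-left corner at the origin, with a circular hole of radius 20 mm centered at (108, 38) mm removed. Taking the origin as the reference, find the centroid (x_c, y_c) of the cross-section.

plate: A = 150 × 70 = 10500.00, centroid at (75.00, 35.00).
hole: A = −π·20² = -1256.64, centroid at (108.00, 38.00).
ΣA = 9243.36 mm², ΣAx_c = 651783.20 mm³, ΣAy_c = 319747.79 mm³.
x_c = 651783.20/9243.36 = 70.51 mm; y_c = 319747.79/9243.36 = 34.59 mm.

x_c = 70.51 mm, y_c = 34.59 mm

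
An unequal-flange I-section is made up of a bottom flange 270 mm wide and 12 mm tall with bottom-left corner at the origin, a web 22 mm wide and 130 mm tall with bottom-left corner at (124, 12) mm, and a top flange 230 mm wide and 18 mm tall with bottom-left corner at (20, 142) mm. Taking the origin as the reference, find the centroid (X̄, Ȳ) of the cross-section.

X̄ = 135.00 mm, Ȳ = 84.45 mm

Part | A | x̄ᵢ | ȳᵢ | A·x̄ᵢ | A·ȳᵢ
bottom flange | 3240.00 | 135.00 | 6.00 | 437400.00 | 19440.00
web | 2860.00 | 135.00 | 77.00 | 386100.00 | 220220.00
top flange | 4140.00 | 135.00 | 151.00 | 558900.00 | 625140.00
Σ | 10240.00 |  |  | 1382400.00 | 864800.00
X̄ = 1382400.00 / 10240.00 = 135.00 mm
Ȳ = 864800.00 / 10240.00 = 84.45 mm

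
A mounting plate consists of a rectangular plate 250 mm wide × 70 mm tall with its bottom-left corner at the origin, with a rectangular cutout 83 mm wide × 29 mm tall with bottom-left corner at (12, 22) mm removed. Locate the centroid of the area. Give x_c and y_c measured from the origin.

plate: A = 250 × 70 = 17500.00, centroid at (125.00, 35.00).
hole: A = −(83 × 29) = -2407.00, centroid at (53.50, 36.50).
ΣA = 15093.00 mm²
ΣAx_c = (17500.00)(125.00) + (-2407.00)(53.50) = 2058725.50 mm³
ΣAy_c = (17500.00)(35.00) + (-2407.00)(36.50) = 524644.50 mm³
x_c = 2058725.50 / 15093.00 = 136.40 mm
y_c = 524644.50 / 15093.00 = 34.76 mm

x_c = 136.40 mm, y_c = 34.76 mm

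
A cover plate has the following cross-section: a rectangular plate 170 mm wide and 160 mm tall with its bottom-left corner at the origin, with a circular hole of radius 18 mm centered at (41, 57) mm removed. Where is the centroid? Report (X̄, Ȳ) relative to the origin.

X̄ = 86.71 mm, Ȳ = 80.89 mm

plate: A = 170 × 160 = 27200.00, centroid at (85.00, 80.00).
hole: A = −π·18² = -1017.88, centroid at (41.00, 57.00).
ΣA = 26182.12 mm², ΣAX̄ = 2270267.08 mm³, ΣAȲ = 2117981.07 mm³.
X̄ = 2270267.08/26182.12 = 86.71 mm; Ȳ = 2117981.07/26182.12 = 80.89 mm.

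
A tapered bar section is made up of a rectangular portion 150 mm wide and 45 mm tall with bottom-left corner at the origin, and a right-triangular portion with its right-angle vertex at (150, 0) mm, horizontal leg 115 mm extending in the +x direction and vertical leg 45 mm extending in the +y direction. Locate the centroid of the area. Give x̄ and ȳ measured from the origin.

rectangular portion: A = 150 × 45 = 6750.00, centroid at (75.00, 22.50).
triangular portion: A = ½·115·45 = 2587.50, centroid at (188.33, 15.00).
ΣA = 9337.50 mm²
ΣAx̄ = (6750.00)(75.00) + (2587.50)(188.33) = 993562.50 mm³
ΣAȳ = (6750.00)(22.50) + (2587.50)(15.00) = 190687.50 mm³
x̄ = 993562.50 / 9337.50 = 106.41 mm
ȳ = 190687.50 / 9337.50 = 20.42 mm

x̄ = 106.41 mm, ȳ = 20.42 mm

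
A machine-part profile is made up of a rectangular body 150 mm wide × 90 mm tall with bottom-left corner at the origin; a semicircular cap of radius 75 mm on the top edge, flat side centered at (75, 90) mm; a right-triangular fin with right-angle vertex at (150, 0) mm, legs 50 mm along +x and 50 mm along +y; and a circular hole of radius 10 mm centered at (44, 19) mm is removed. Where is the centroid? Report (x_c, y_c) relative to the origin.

rectangular body: A = 150 × 90 = 13500.00, centroid at (75.00, 45.00).
semicircular top: A = ½π·75² = 8835.73, centroid at (75.00, 121.83).
triangular fin: A = ½·50·50 = 1250.00, centroid at (166.67, 16.67).
hole: A = −π·10² = -314.16, centroid at (44.00, 19.00).
ΣA = 23271.57 mm², ΣAx_c = 1869690.03 mm³, ΣAy_c = 1698829.95 mm³.
x_c = 1869690.03/23271.57 = 80.34 mm; y_c = 1698829.95/23271.57 = 73.00 mm.

x_c = 80.34 mm, y_c = 73.00 mm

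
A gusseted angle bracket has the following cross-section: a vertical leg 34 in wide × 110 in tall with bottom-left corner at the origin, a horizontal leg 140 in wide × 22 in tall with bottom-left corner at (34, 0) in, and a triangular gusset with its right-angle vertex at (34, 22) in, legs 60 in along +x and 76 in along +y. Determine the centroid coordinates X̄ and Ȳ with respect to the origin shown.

X̄ = 55.72 in, Ȳ = 38.19 in

vertical leg: A = 34 × 110 = 3740.00, centroid at (17.00, 55.00).
horizontal leg: A = 140 × 22 = 3080.00, centroid at (104.00, 11.00).
gusset: A = ½·60·76 = 2280.00, centroid at (54.00, 47.33).
ΣA = 9100.00 in², ΣAX̄ = 507020.00 in³, ΣAȲ = 347500.00 in³.
X̄ = 507020.00/9100.00 = 55.72 in; Ȳ = 347500.00/9100.00 = 38.19 in.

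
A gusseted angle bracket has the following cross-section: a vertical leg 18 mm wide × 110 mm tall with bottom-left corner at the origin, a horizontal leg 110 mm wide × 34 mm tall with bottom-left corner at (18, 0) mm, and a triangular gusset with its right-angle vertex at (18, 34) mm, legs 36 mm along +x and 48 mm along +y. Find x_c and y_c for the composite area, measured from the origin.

vertical leg: A = 18 × 110 = 1980.00, centroid at (9.00, 55.00).
horizontal leg: A = 110 × 34 = 3740.00, centroid at (73.00, 17.00).
gusset: A = ½·36·48 = 864.00, centroid at (30.00, 50.00).
ΣA = 6584.00 mm², ΣAx_c = 316760.00 mm³, ΣAy_c = 215680.00 mm³.
x_c = 316760.00/6584.00 = 48.11 mm; y_c = 215680.00/6584.00 = 32.76 mm.

x_c = 48.11 mm, y_c = 32.76 mm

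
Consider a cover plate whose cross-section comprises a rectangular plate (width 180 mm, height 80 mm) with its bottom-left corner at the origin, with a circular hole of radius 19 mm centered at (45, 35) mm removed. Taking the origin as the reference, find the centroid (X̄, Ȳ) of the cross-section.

plate: A = 180 × 80 = 14400.00, centroid at (90.00, 40.00).
hole: A = −π·19² = -1134.11, centroid at (45.00, 35.00).
ΣA = 13265.89 mm², ΣAX̄ = 1244964.83 mm³, ΣAȲ = 536305.98 mm³.
X̄ = 1244964.83/13265.89 = 93.85 mm; Ȳ = 536305.98/13265.89 = 40.43 mm.

X̄ = 93.85 mm, Ȳ = 40.43 mm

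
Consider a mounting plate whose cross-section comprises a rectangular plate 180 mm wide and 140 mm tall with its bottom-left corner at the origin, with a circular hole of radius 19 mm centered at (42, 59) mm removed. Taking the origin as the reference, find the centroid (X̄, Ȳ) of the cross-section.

plate: A = 180 × 140 = 25200.00, centroid at (90.00, 70.00).
hole: A = −π·19² = -1134.11, centroid at (42.00, 59.00).
ΣA = 24065.89 mm², ΣAX̄ = 2220367.17 mm³, ΣAȲ = 1697087.22 mm³.
X̄ = 2220367.17/24065.89 = 92.26 mm; Ȳ = 1697087.22/24065.89 = 70.52 mm.

X̄ = 92.26 mm, Ȳ = 70.52 mm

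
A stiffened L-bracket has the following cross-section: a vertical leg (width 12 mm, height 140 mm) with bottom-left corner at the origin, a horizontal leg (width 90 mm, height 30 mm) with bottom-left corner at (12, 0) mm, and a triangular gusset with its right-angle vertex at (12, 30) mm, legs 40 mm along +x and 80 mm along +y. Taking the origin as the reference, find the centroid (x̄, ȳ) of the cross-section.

Part | A | x̄ᵢ | ȳᵢ | A·x̄ᵢ | A·ȳᵢ
vertical leg | 1680.00 | 6.00 | 70.00 | 10080.00 | 117600.00
horizontal leg | 2700.00 | 57.00 | 15.00 | 153900.00 | 40500.00
gusset | 1600.00 | 25.33 | 56.67 | 40533.33 | 90666.67
Σ | 5980.00 |  |  | 204513.33 | 248766.67
x̄ = 204513.33 / 5980.00 = 34.20 mm
ȳ = 248766.67 / 5980.00 = 41.60 mm

x̄ = 34.20 mm, ȳ = 41.60 mm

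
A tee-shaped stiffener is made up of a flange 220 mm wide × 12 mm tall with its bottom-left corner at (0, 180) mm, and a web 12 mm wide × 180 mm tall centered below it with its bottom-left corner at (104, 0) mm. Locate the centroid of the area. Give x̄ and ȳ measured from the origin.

web: A = 12 × 180 = 2160.00, centroid at (110.00, 90.00).
flange: A = 220 × 12 = 2640.00, centroid at (110.00, 186.00).
ΣA = 4800.00 mm², ΣAx̄ = 528000.00 mm³, ΣAȳ = 685440.00 mm³.
x̄ = 528000.00/4800.00 = 110.00 mm; ȳ = 685440.00/4800.00 = 142.80 mm.

x̄ = 110.00 mm, ȳ = 142.80 mm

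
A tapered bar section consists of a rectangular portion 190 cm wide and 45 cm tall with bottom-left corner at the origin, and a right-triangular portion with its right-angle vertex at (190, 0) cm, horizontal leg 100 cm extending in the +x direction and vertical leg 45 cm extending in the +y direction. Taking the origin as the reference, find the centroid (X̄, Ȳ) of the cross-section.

X̄ = 121.74 cm, Ȳ = 20.94 cm

rectangular portion: A = 190 × 45 = 8550.00, centroid at (95.00, 22.50).
triangular portion: A = ½·100·45 = 2250.00, centroid at (223.33, 15.00).
ΣA = 10800.00 cm²
ΣAX̄ = (8550.00)(95.00) + (2250.00)(223.33) = 1314750.00 cm³
ΣAȲ = (8550.00)(22.50) + (2250.00)(15.00) = 226125.00 cm³
X̄ = 1314750.00 / 10800.00 = 121.74 cm
Ȳ = 226125.00 / 10800.00 = 20.94 cm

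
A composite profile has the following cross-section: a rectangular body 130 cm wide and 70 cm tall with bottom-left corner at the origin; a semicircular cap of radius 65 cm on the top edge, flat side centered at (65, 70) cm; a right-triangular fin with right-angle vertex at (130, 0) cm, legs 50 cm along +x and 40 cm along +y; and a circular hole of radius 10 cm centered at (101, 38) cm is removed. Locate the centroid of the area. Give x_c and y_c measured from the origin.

x_c = 69.28 cm, y_c = 58.92 cm

rectangular body: A = 130 × 70 = 9100.00, centroid at (65.00, 35.00).
semicircular top: A = ½π·65² = 6636.61, centroid at (65.00, 97.59).
triangular fin: A = ½·50·40 = 1000.00, centroid at (146.67, 13.33).
hole: A = −π·10² = -314.16, centroid at (101.00, 38.00).
ΣA = 16422.46 cm²
ΣAx_c = (9100.00)(65.00) + (6636.61)(65.00) + (1000.00)(146.67) + (-314.16)(101.00) = 1137816.52 cm³
ΣAy_c = (9100.00)(35.00) + (6636.61)(97.59) + (1000.00)(13.33) + (-314.16)(38.00) = 967541.63 cm³
x_c = 1137816.52 / 16422.46 = 69.28 cm
y_c = 967541.63 / 16422.46 = 58.92 cm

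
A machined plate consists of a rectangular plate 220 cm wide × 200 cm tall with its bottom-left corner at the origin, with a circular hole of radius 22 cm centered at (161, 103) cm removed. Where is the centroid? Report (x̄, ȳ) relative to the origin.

x̄ = 108.17 cm, ȳ = 99.89 cm

plate: A = 220 × 200 = 44000.00, centroid at (110.00, 100.00).
hole: A = −π·22² = -1520.53, centroid at (161.00, 103.00).
ΣA = 42479.47 cm², ΣAx̄ = 4595194.53 cm³, ΣAȳ = 4243385.32 cm³.
x̄ = 4595194.53/42479.47 = 108.17 cm; ȳ = 4243385.32/42479.47 = 99.89 cm.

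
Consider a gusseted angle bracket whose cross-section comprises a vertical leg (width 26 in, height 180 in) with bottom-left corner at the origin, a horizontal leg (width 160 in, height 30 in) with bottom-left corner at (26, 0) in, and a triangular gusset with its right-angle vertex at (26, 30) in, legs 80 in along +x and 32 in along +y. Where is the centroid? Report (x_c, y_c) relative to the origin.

x_c = 59.21 in, y_c = 50.67 in

vertical leg: A = 26 × 180 = 4680.00, centroid at (13.00, 90.00).
horizontal leg: A = 160 × 30 = 4800.00, centroid at (106.00, 15.00).
gusset: A = ½·80·32 = 1280.00, centroid at (52.67, 40.67).
ΣA = 10760.00 in²
ΣAx_c = (4680.00)(13.00) + (4800.00)(106.00) + (1280.00)(52.67) = 637053.33 in³
ΣAy_c = (4680.00)(90.00) + (4800.00)(15.00) + (1280.00)(40.67) = 545253.33 in³
x_c = 637053.33 / 10760.00 = 59.21 in
y_c = 545253.33 / 10760.00 = 50.67 in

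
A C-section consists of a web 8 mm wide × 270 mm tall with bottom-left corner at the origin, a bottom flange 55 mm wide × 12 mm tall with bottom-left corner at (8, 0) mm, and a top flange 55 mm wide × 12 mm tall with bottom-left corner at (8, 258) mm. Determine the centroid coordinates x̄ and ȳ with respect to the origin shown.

web: A = 8 × 270 = 2160.00, centroid at (4.00, 135.00).
bottom flange: A = 55 × 12 = 660.00, centroid at (35.50, 6.00).
top flange: A = 55 × 12 = 660.00, centroid at (35.50, 264.00).
ΣA = 3480.00 mm²
ΣAx̄ = (2160.00)(4.00) + (660.00)(35.50) + (660.00)(35.50) = 55500.00 mm³
ΣAȳ = (2160.00)(135.00) + (660.00)(6.00) + (660.00)(264.00) = 469800.00 mm³
x̄ = 55500.00 / 3480.00 = 15.95 mm
ȳ = 469800.00 / 3480.00 = 135.00 mm

x̄ = 15.95 mm, ȳ = 135.00 mm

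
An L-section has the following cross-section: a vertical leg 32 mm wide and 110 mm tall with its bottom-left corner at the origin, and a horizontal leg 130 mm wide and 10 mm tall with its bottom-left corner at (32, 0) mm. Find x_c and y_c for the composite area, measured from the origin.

vertical leg: A = 32 × 110 = 3520.00, centroid at (16.00, 55.00).
horizontal leg: A = 130 × 10 = 1300.00, centroid at (97.00, 5.00).
ΣA = 4820.00 mm²
ΣAx_c = (3520.00)(16.00) + (1300.00)(97.00) = 182420.00 mm³
ΣAy_c = (3520.00)(55.00) + (1300.00)(5.00) = 200100.00 mm³
x_c = 182420.00 / 4820.00 = 37.85 mm
y_c = 200100.00 / 4820.00 = 41.51 mm

x_c = 37.85 mm, y_c = 41.51 mm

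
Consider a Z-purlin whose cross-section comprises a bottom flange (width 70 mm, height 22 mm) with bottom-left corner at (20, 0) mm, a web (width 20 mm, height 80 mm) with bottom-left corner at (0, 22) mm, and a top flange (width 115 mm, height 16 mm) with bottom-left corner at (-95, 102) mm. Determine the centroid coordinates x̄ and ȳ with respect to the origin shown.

bottom flange: A = 70 × 22 = 1540.00, centroid at (55.00, 11.00).
web: A = 20 × 80 = 1600.00, centroid at (10.00, 62.00).
top flange: A = 115 × 16 = 1840.00, centroid at (-37.50, 110.00).
ΣA = 4980.00 mm², ΣAx̄ = 31700.00 mm³, ΣAȳ = 318540.00 mm³.
x̄ = 31700.00/4980.00 = 6.37 mm; ȳ = 318540.00/4980.00 = 63.96 mm.

x̄ = 6.37 mm, ȳ = 63.96 mm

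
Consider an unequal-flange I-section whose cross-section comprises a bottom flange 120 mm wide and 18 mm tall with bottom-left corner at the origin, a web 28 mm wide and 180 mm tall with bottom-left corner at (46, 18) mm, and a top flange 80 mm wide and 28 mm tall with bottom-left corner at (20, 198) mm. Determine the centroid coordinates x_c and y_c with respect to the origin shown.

bottom flange: A = 120 × 18 = 2160.00, centroid at (60.00, 9.00).
web: A = 28 × 180 = 5040.00, centroid at (60.00, 108.00).
top flange: A = 80 × 28 = 2240.00, centroid at (60.00, 212.00).
ΣA = 9440.00 mm², ΣAx_c = 566400.00 mm³, ΣAy_c = 1038640.00 mm³.
x_c = 566400.00/9440.00 = 60.00 mm; y_c = 1038640.00/9440.00 = 110.03 mm.

x_c = 60.00 mm, y_c = 110.03 mm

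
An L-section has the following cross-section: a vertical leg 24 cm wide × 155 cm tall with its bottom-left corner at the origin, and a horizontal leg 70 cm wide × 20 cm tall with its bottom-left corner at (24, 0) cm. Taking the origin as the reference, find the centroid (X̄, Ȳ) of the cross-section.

vertical leg: A = 24 × 155 = 3720.00, centroid at (12.00, 77.50).
horizontal leg: A = 70 × 20 = 1400.00, centroid at (59.00, 10.00).
ΣA = 5120.00 cm², ΣAX̄ = 127240.00 cm³, ΣAȲ = 302300.00 cm³.
X̄ = 127240.00/5120.00 = 24.85 cm; Ȳ = 302300.00/5120.00 = 59.04 cm.

X̄ = 24.85 cm, Ȳ = 59.04 cm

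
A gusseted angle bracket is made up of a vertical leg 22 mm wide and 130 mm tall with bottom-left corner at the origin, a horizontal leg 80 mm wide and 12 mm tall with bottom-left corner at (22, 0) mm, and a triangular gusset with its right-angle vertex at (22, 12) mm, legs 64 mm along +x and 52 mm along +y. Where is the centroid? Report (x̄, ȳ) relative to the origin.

vertical leg: A = 22 × 130 = 2860.00, centroid at (11.00, 65.00).
horizontal leg: A = 80 × 12 = 960.00, centroid at (62.00, 6.00).
gusset: A = ½·64·52 = 1664.00, centroid at (43.33, 29.33).
ΣA = 5484.00 mm²
ΣAx̄ = (2860.00)(11.00) + (960.00)(62.00) + (1664.00)(43.33) = 163086.67 mm³
ΣAȳ = (2860.00)(65.00) + (960.00)(6.00) + (1664.00)(29.33) = 240470.67 mm³
x̄ = 163086.67 / 5484.00 = 29.74 mm
ȳ = 240470.67 / 5484.00 = 43.85 mm

x̄ = 29.74 mm, ȳ = 43.85 mm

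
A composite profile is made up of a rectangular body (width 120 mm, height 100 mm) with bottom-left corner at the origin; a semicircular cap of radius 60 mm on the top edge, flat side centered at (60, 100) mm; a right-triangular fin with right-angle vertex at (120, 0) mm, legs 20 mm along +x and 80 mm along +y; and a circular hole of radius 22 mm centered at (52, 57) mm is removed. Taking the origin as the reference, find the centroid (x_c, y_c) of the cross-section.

x_c = 63.87 mm, y_c = 73.47 mm

rectangular body: A = 120 × 100 = 12000.00, centroid at (60.00, 50.00).
semicircular top: A = ½π·60² = 5654.87, centroid at (60.00, 125.46).
triangular fin: A = ½·20·80 = 800.00, centroid at (126.67, 26.67).
hole: A = −π·22² = -1520.53, centroid at (52.00, 57.00).
ΣA = 16934.34 mm², ΣAx_c = 1081557.74 mm³, ΣAy_c = 1244149.75 mm³.
x_c = 1081557.74/16934.34 = 63.87 mm; y_c = 1244149.75/16934.34 = 73.47 mm.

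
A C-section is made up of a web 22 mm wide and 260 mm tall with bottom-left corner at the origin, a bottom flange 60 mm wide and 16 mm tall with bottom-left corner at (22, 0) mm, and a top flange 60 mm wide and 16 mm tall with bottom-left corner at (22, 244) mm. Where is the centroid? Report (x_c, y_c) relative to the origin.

web: A = 22 × 260 = 5720.00, centroid at (11.00, 130.00).
bottom flange: A = 60 × 16 = 960.00, centroid at (52.00, 8.00).
top flange: A = 60 × 16 = 960.00, centroid at (52.00, 252.00).
ΣA = 7640.00 mm²
ΣAx_c = (5720.00)(11.00) + (960.00)(52.00) + (960.00)(52.00) = 162760.00 mm³
ΣAy_c = (5720.00)(130.00) + (960.00)(8.00) + (960.00)(252.00) = 993200.00 mm³
x_c = 162760.00 / 7640.00 = 21.30 mm
y_c = 993200.00 / 7640.00 = 130.00 mm

x_c = 21.30 mm, y_c = 130.00 mm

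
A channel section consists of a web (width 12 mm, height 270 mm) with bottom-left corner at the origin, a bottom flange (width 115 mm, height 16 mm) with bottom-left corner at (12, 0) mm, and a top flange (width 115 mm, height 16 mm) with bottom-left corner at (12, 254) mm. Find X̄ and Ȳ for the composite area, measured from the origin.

web: A = 12 × 270 = 3240.00, centroid at (6.00, 135.00).
bottom flange: A = 115 × 16 = 1840.00, centroid at (69.50, 8.00).
top flange: A = 115 × 16 = 1840.00, centroid at (69.50, 262.00).
ΣA = 6920.00 mm²
ΣAX̄ = (3240.00)(6.00) + (1840.00)(69.50) + (1840.00)(69.50) = 275200.00 mm³
ΣAȲ = (3240.00)(135.00) + (1840.00)(8.00) + (1840.00)(262.00) = 934200.00 mm³
X̄ = 275200.00 / 6920.00 = 39.77 mm
Ȳ = 934200.00 / 6920.00 = 135.00 mm

X̄ = 39.77 mm, Ȳ = 135.00 mm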